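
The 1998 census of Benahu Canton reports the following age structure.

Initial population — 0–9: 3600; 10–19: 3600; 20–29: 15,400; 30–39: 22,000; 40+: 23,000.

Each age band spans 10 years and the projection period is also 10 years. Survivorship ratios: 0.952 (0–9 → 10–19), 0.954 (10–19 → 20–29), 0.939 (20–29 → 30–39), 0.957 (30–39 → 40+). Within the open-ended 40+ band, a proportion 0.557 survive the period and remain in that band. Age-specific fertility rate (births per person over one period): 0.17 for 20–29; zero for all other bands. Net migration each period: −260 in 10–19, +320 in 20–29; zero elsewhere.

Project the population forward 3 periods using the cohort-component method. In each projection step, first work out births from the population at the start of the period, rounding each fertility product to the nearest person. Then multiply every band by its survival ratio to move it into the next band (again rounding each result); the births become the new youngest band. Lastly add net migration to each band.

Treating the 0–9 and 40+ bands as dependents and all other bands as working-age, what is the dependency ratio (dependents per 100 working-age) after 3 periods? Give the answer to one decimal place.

Period 1:
Births: 15400 × 0.17 = 2618
10–19: 3600 × 0.952 = 3427
20–29: 3600 × 0.954 = 3434
30–39: 15400 × 0.939 = 14461
40+: 22000 × 0.957 + 23000 × 0.557 = 21054 + 12811 = 33865
Net migration: 10–19 − 260 → 3167; 20–29 + 320 → 3754
Population now: 0–9=2618, 10–19=3167, 20–29=3754, 30–39=14461, 40+=33865
Period 2:
Births: 3754 × 0.17 = 638
10–19: 2618 × 0.952 = 2492
20–29: 3167 × 0.954 = 3021
30–39: 3754 × 0.939 = 3525
40+: 14461 × 0.957 + 33865 × 0.557 = 13839 + 18863 = 32702
Net migration: 10–19 − 260 → 2232; 20–29 + 320 → 3341
Population now: 0–9=638, 10–19=2232, 20–29=3341, 30–39=3525, 40+=32702
Period 3:
Births: 3341 × 0.17 = 568
10–19: 638 × 0.952 = 607
20–29: 2232 × 0.954 = 2129
30–39: 3341 × 0.939 = 3137
40+: 3525 × 0.957 + 32702 × 0.557 = 3373 + 18215 = 21588
Net migration: 10–19 − 260 → 347; 20–29 + 320 → 2449
Population now: 0–9=568, 10–19=347, 20–29=2449, 30–39=3137, 40+=21588
Dependents (band 0–9 + band 40+) = 568 + 21588 = 22156; working-age = 5933; ratio = 22156/5933 × 100 = 373.4

373.4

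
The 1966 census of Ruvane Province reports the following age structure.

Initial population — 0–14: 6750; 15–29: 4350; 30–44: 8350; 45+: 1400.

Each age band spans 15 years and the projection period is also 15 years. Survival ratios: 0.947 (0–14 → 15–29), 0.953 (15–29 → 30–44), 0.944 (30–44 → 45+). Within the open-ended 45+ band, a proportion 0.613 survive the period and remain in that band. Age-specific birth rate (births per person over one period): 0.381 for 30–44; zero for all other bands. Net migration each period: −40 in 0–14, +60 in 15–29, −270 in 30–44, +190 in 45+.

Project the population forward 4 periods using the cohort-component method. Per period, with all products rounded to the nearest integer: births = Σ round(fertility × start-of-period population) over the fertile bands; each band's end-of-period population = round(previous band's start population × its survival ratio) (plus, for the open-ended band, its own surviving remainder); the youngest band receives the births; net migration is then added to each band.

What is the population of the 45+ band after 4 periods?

9687

After projecting period 1:
Births: 8350 × 0.381 = 3181
15–29: 6750 × 0.947 = 6392
30–44: 4350 × 0.953 = 4146
45+: 8350 × 0.944 + 1400 × 0.613 = 7882 + 858 = 8740
Net migration: 0–14 − 40 → 3141; 15–29 + 60 → 6452; 30–44 − 270 → 3876; 45+ + 190 → 8930
Giving 3141 / 6452 / 3876 / 8930.
After projecting period 2:
Births: 3876 × 0.381 = 1477
15–29: 3141 × 0.947 = 2975
30–44: 6452 × 0.953 = 6149
45+: 3876 × 0.944 + 8930 × 0.613 = 3659 + 5474 = 9133
Net migration: 0–14 − 40 → 1437; 15–29 + 60 → 3035; 30–44 − 270 → 5879; 45+ + 190 → 9323
Giving 1437 / 3035 / 5879 / 9323.
After projecting period 3:
Births: 5879 × 0.381 = 2240
15–29: 1437 × 0.947 = 1361
30–44: 3035 × 0.953 = 2892
45+: 5879 × 0.944 + 9323 × 0.613 = 5550 + 5715 = 11265
Net migration: 0–14 − 40 → 2200; 15–29 + 60 → 1421; 30–44 − 270 → 2622; 45+ + 190 → 11455
Giving 2200 / 1421 / 2622 / 11455.
After projecting period 4:
Births: 2622 × 0.381 = 999
15–29: 2200 × 0.947 = 2083
30–44: 1421 × 0.953 = 1354
45+: 2622 × 0.944 + 11455 × 0.613 = 2475 + 7022 = 9497
Net migration: 0–14 − 40 → 959; 15–29 + 60 → 2143; 30–44 − 270 → 1084; 45+ + 190 → 9687
Giving 959 / 2143 / 1084 / 9687.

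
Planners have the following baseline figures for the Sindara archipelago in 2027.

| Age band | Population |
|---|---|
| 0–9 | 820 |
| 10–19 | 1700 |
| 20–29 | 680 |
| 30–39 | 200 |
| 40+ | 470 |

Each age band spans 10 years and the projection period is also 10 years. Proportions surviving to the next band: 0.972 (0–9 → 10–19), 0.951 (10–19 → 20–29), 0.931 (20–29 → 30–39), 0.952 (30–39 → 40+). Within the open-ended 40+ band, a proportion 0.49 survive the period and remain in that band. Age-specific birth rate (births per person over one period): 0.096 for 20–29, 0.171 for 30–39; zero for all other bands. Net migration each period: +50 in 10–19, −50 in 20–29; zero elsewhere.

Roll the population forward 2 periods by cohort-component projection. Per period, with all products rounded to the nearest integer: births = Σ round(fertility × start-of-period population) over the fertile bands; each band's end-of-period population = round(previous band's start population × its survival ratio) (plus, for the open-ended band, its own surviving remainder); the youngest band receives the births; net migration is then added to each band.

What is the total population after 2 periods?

(Bands numbered youngest = 1 to oldest = 5.)
After projecting period 1:
Births: 680 × 0.096 = 65, 200 × 0.171 = 34 → total 99
Band 2: 820 × 0.972 = 797
Band 3: 1700 × 0.951 = 1617
Band 4: 680 × 0.931 = 633
Band 5: 200 × 0.952 + 470 × 0.49 = 190 + 230 = 420
Net migration: Band 2 + 50 → 847; Band 3 − 50 → 1567
Population now: 0–9=99, 10–19=847, 20–29=1567, 30–39=633, 40+=420
After projecting period 2:
Births: 1567 × 0.096 = 150, 633 × 0.171 = 108 → total 258
Band 2: 99 × 0.972 = 96
Band 3: 847 × 0.951 = 805
Band 4: 1567 × 0.931 = 1459
Band 5: 633 × 0.952 + 420 × 0.49 = 603 + 206 = 809
Net migration: Band 2 + 50 → 146; Band 3 − 50 → 755
Population now: 0–9=258, 10–19=146, 20–29=755, 30–39=1459, 40+=809
Total after period 2: 258 + 146 + 755 + 1459 + 809 = 3427

3427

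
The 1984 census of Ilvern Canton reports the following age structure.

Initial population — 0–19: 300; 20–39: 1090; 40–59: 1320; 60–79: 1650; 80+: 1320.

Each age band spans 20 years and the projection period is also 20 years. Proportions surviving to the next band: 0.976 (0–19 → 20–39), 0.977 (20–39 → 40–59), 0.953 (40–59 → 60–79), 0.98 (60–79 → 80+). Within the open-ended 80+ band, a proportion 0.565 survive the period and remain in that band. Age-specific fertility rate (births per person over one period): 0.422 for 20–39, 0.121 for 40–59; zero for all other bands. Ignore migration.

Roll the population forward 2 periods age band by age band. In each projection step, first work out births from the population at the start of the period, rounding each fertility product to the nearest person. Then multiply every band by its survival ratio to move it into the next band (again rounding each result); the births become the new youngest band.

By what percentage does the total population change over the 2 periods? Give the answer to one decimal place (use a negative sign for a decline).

After projecting period 1:
Births: 1090 * 0.422 = 460 ; 1320 * 0.121 = 160 → total 620
20–39: 300 * 0.976 = 293
40–59: 1090 * 0.977 = 1065
60–79: 1320 * 0.953 = 1258
80+: 1650 * 0.98 + 1320 * 0.565 = 1617 + 746 = 2363
→ [620, 293, 1065, 1258, 2363]
After projecting period 2:
Births: 293 * 0.422 = 124 ; 1065 * 0.121 = 129 → total 253
20–39: 620 * 0.976 = 605
40–59: 293 * 0.977 = 286
60–79: 1065 * 0.953 = 1015
80+: 1258 * 0.98 + 2363 * 0.565 = 1233 + 1335 = 2568
→ [253, 605, 286, 1015, 2568]
Total: 5680 → 4727; change = -953; percentage change = -16.8%

-16.8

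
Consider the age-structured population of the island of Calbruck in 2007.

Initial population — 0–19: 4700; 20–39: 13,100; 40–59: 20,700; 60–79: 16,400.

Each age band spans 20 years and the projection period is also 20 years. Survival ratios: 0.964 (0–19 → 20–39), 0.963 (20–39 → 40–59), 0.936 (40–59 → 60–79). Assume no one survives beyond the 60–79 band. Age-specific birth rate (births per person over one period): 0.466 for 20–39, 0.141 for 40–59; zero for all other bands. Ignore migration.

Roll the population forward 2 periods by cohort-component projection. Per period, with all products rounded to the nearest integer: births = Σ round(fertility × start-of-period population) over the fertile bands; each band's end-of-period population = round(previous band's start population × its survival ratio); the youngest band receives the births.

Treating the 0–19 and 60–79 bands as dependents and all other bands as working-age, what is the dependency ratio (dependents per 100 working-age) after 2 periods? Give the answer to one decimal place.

(Bands numbered youngest = 1 to oldest = 4.)
After projecting period 1:
Births: 13100 * 0.466 = 6105, 20700 * 0.141 = 2919 → total 9024
Band 2: 4700 * 0.964 = 4531
Band 3: 13100 * 0.963 = 12615
Band 4: 20700 * 0.936 = 19375
→ [9024, 4531, 12615, 19375]
After projecting period 2:
Births: 4531 * 0.466 = 2111, 12615 * 0.141 = 1779 → total 3890
Band 2: 9024 * 0.964 = 8699
Band 3: 4531 * 0.963 = 4363
Band 4: 12615 * 0.936 = 11808
→ [3890, 8699, 4363, 11808]
Dependents (band 0–19 + band 60–79) = 3890 + 11808 = 15698; working-age = 13062; ratio = 15698/13062 × 100 = 120.2

120.2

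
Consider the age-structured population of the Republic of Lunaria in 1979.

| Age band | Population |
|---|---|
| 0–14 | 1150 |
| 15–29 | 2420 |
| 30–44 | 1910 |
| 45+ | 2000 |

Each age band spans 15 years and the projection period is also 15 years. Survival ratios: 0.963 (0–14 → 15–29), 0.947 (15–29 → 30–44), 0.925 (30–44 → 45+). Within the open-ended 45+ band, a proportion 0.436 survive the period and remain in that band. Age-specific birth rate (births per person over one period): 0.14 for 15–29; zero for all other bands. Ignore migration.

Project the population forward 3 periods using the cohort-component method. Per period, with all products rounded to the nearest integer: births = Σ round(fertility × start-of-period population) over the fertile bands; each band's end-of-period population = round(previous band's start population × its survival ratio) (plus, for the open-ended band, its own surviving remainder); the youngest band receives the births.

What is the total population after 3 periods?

2899

Let group 1 be 0–14 through group 4 = 45+.
— Period 1 —
Births: 2420 * 0.14 = 339
Group 2: 1150 * 0.963 = 1107
Group 3: 2420 * 0.947 = 2292
Group 4: 1910 * 0.925 + 2000 * 0.436 = 1767 + 872 = 2639
→ [339, 1107, 2292, 2639]
— Period 2 —
Births: 1107 * 0.14 = 155
Group 2: 339 * 0.963 = 326
Group 3: 1107 * 0.947 = 1048
Group 4: 2292 * 0.925 + 2639 * 0.436 = 2120 + 1151 = 3271
→ [155, 326, 1048, 3271]
— Period 3 —
Births: 326 * 0.14 = 46
Group 2: 155 * 0.963 = 149
Group 3: 326 * 0.947 = 309
Group 4: 1048 * 0.925 + 3271 * 0.436 = 969 + 1426 = 2395
→ [46, 149, 309, 2395]
Total after period 3: 46 + 149 + 309 + 2395 = 2899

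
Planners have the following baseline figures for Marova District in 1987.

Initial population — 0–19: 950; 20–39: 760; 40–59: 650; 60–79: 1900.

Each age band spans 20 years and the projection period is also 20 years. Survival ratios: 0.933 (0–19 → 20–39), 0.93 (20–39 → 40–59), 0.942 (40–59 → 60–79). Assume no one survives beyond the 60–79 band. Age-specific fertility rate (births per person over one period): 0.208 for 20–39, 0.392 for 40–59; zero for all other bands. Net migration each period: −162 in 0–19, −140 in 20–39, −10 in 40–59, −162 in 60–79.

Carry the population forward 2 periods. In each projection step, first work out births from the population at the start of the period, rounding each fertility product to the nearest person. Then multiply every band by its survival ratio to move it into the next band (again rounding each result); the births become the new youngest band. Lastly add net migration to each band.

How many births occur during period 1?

Period 1.
Births: 760 × 0.208 = 158  |  650 × 0.392 = 255 — total 413
20–39: 950 × 0.933 = 886
40–59: 760 × 0.93 = 707
60–79: 650 × 0.942 = 612
Net migration: 0–19 − 162 → 251; 20–39 − 140 → 746; 40–59 − 10 → 697; 60–79 − 162 → 450
→ [251, 746, 697, 450]

413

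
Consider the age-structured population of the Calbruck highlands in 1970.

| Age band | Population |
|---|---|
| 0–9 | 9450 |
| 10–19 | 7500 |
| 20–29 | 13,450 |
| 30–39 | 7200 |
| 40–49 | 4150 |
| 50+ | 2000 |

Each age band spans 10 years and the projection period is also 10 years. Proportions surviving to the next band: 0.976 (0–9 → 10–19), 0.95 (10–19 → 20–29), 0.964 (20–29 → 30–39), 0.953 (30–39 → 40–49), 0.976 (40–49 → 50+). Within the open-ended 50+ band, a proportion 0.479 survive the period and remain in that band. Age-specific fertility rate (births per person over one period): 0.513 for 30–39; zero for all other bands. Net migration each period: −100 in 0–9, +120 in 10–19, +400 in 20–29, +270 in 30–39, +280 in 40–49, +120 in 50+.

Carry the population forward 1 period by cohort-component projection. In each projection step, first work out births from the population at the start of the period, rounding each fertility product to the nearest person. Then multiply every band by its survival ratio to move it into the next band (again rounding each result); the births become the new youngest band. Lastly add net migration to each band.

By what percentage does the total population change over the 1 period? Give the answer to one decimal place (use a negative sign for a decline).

[period 1]
Births: 7200 × 0.513 = 3694
10–19: 9450 × 0.976 = 9223
20–29: 7500 × 0.95 = 7125
30–39: 13450 × 0.964 = 12966
40–49: 7200 × 0.953 = 6862
50+: 4150 × 0.976 + 2000 × 0.479 = 4050 + 958 = 5008
Net migration: 0–9 − 100 → 3594; 10–19 + 120 → 9343; 20–29 + 400 → 7525; 30–39 + 270 → 13236; 40–49 + 280 → 7142; 50+ + 120 → 5128
End of period: [3594, 9343, 7525, 13236, 7142, 5128]
Total: 43750 → 45968; change = 2218; percentage change = 5.1%

5.1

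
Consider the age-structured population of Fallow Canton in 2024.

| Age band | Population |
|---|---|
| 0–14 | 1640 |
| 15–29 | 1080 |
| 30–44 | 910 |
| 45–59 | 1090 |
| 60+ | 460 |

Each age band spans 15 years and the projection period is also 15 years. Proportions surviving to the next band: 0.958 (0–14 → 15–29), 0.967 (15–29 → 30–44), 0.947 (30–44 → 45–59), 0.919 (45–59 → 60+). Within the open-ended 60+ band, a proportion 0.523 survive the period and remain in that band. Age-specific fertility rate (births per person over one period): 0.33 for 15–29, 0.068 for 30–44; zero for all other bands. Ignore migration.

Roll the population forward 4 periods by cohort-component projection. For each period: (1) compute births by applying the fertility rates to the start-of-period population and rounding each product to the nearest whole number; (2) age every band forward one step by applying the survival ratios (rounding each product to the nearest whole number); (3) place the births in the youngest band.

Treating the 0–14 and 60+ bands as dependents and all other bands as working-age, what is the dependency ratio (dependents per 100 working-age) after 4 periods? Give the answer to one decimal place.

[period 1]
Births: 1080 × 0.33 = 356 ; 910 × 0.068 = 62 → total 418
15–29: 1640 × 0.958 = 1571
30–44: 1080 × 0.967 = 1044
45–59: 910 × 0.947 = 862
60+: 1090 × 0.919 + 460 × 0.523 = 1002 + 241 = 1243
Population now: 0–14=418, 15–29=1571, 30–44=1044, 45–59=862, 60+=1243
[period 2]
Births: 1571 × 0.33 = 518 ; 1044 × 0.068 = 71 → total 589
15–29: 418 × 0.958 = 400
30–44: 1571 × 0.967 = 1519
45–59: 1044 × 0.947 = 989
60+: 862 × 0.919 + 1243 × 0.523 = 792 + 650 = 1442
Population now: 0–14=589, 15–29=400, 30–44=1519, 45–59=989, 60+=1442
[period 3]
Births: 400 × 0.33 = 132 ; 1519 × 0.068 = 103 → total 235
15–29: 589 × 0.958 = 564
30–44: 400 × 0.967 = 387
45–59: 1519 × 0.947 = 1438
60+: 989 × 0.919 + 1442 × 0.523 = 909 + 754 = 1663
Population now: 0–14=235, 15–29=564, 30–44=387, 45–59=1438, 60+=1663
[period 4]
Births: 564 × 0.33 = 186 ; 387 × 0.068 = 26 → total 212
15–29: 235 × 0.958 = 225
30–44: 564 × 0.967 = 545
45–59: 387 × 0.947 = 366
60+: 1438 × 0.919 + 1663 × 0.523 = 1322 + 870 = 2192
Population now: 0–14=212, 15–29=225, 30–44=545, 45–59=366, 60+=2192
Dependents (band 0–14 + band 60+) = 212 + 2192 = 2404; working-age = 1136; ratio = 2404/1136 × 100 = 211.6

211.6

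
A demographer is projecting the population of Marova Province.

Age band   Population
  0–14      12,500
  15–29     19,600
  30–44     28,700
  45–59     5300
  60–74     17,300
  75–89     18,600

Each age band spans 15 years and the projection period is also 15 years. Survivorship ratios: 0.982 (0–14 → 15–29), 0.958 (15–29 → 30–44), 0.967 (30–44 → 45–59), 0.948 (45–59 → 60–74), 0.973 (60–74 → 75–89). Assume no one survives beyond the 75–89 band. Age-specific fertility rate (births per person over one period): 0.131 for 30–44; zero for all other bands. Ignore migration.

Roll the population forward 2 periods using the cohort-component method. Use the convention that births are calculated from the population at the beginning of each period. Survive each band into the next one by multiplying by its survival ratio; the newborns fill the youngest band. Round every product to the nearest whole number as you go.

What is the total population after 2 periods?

67266

Period 1.
Births: 28700 × 0.131 = 3760
15–29: 12500 × 0.982 = 12275
30–44: 19600 × 0.958 = 18777
45–59: 28700 × 0.967 = 27753
60–74: 5300 × 0.948 = 5024
75–89: 17300 × 0.973 = 16833
Population now: 0–14=3760, 15–29=12275, 30–44=18777, 45–59=27753, 60–74=5024, 75–89=16833
Period 2.
Births: 18777 × 0.131 = 2460
15–29: 3760 × 0.982 = 3692
30–44: 12275 × 0.958 = 11759
45–59: 18777 × 0.967 = 18157
60–74: 27753 × 0.948 = 26310
75–89: 5024 × 0.973 = 4888
Population now: 0–14=2460, 15–29=3692, 30–44=11759, 45–59=18157, 60–74=26310, 75–89=4888
Total after period 2: 2460 + 3692 + 11759 + 18157 + 26310 + 4888 = 67266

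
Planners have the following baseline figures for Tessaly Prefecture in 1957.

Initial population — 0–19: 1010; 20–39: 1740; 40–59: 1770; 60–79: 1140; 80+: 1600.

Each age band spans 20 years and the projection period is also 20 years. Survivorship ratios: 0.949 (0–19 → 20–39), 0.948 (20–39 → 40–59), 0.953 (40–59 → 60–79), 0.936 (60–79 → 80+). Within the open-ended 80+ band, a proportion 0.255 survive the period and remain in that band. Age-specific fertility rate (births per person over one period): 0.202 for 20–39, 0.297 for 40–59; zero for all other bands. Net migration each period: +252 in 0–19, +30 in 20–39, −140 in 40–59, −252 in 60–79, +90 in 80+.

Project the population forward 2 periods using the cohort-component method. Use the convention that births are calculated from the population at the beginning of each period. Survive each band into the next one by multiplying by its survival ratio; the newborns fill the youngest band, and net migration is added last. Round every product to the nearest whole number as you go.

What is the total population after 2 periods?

5817

Let group 1 be 0–19 through group 5 = 80+.
After projecting period 1:
Births: 1740 × 0.202 = 351, 1770 × 0.297 = 526 → total 877
Group 2: 1010 × 0.949 = 958
Group 3: 1740 × 0.948 = 1650
Group 4: 1770 × 0.953 = 1687
Group 5: 1140 × 0.936 + 1600 × 0.255 = 1067 + 408 = 1475
Net migration: Group 1 + 252 → 1129; Group 2 + 30 → 988; Group 3 − 140 → 1510; Group 4 − 252 → 1435; Group 5 + 90 → 1565
Population now: 0–19=1129, 20–39=988, 40–59=1510, 60–79=1435, 80+=1565
After projecting period 2:
Births: 988 × 0.202 = 200, 1510 × 0.297 = 448 → total 648
Group 2: 1129 × 0.949 = 1071
Group 3: 988 × 0.948 = 937
Group 4: 1510 × 0.953 = 1439
Group 5: 1435 × 0.936 + 1565 × 0.255 = 1343 + 399 = 1742
Net migration: Group 1 + 252 → 900; Group 2 + 30 → 1101; Group 3 − 140 → 797; Group 4 − 252 → 1187; Group 5 + 90 → 1832
Population now: 0–19=900, 20–39=1101, 40–59=797, 60–79=1187, 80+=1832
Total after period 2: 900 + 1101 + 797 + 1187 + 1832 = 5817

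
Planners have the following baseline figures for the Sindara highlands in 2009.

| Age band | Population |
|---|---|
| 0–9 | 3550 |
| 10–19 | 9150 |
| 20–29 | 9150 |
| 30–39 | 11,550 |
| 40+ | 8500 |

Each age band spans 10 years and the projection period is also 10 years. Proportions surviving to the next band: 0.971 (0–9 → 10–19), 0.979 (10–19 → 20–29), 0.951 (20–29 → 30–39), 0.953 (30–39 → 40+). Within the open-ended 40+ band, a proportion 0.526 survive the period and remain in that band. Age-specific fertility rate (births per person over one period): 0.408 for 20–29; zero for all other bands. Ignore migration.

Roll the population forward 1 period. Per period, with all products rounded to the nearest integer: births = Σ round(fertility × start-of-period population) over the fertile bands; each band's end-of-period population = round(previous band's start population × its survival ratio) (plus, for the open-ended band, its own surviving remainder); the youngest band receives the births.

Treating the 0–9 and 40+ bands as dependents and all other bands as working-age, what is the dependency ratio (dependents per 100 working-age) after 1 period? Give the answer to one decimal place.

Call the groups 1 to 5, youngest first.
— Period 1 —
Births: 9150 × 0.408 = 3733
Group 2: 3550 × 0.971 = 3447
Group 3: 9150 × 0.979 = 8958
Group 4: 9150 × 0.951 = 8702
Group 5: 11550 × 0.953 + 8500 × 0.526 = 11007 + 4471 = 15478
→ [3733, 3447, 8958, 8702, 15478]
Dependents (band 0–9 + band 40+) = 3733 + 15478 = 19211; working-age = 21107; ratio = 19211/21107 × 100 = 91.0

91.0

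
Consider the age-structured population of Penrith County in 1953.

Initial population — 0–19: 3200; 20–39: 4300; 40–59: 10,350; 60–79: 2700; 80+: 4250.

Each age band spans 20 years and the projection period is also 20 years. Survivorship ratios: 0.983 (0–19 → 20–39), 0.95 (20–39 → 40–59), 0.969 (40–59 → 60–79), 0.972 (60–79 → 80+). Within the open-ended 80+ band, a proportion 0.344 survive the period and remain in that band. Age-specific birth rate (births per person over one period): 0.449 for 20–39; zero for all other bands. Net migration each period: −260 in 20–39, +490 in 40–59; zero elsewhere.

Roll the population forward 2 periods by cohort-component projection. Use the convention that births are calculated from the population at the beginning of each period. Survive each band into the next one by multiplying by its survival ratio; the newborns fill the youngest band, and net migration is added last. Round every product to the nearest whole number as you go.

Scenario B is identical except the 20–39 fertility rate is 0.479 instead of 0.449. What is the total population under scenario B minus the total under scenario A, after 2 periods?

Call the groups 1 to 5, youngest first.
Period 1:
Births: 4300 * 0.449 = 1931
Group 2: 3200 * 0.983 = 3146
Group 3: 4300 * 0.95 = 4085
Group 4: 10350 * 0.969 = 10029
Group 5: 2700 * 0.972 + 4250 * 0.344 = 2624 + 1462 = 4086
Net migration: Group 2 − 260 → 2886; Group 3 + 490 → 4575
End of period: [1931, 2886, 4575, 10029, 4086]
Period 2:
Births: 2886 * 0.449 = 1296
Group 2: 1931 * 0.983 = 1898
Group 3: 2886 * 0.95 = 2742
Group 4: 4575 * 0.969 = 4433
Group 5: 10029 * 0.972 + 4086 * 0.344 = 9748 + 1406 = 11154
Net migration: Group 2 − 260 → 1638; Group 3 + 490 → 3232
End of period: [1296, 1638, 3232, 4433, 11154]
Scenario A total after 2 periods: 21753
Scenario B projection —
Period 1:
Births: 4300 * 0.479 = 2060
Group 2: 3200 * 0.983 = 3146
Group 3: 4300 * 0.95 = 4085
Group 4: 10350 * 0.969 = 10029
Group 5: 2700 * 0.972 + 4250 * 0.344 = 2624 + 1462 = 4086
Net migration: Group 2 − 260 → 2886; Group 3 + 490 → 4575
End of period: [2060, 2886, 4575, 10029, 4086]
Period 2:
Births: 2886 * 0.479 = 1382
Group 2: 2060 * 0.983 = 2025
Group 3: 2886 * 0.95 = 2742
Group 4: 4575 * 0.969 = 4433
Group 5: 10029 * 0.972 + 4086 * 0.344 = 9748 + 1406 = 11154
Net migration: Group 2 − 260 → 1765; Group 3 + 490 → 3232
End of period: [1382, 1765, 3232, 4433, 11154]
Scenario B total after 2 periods: 21966
Difference B − A = 21966 − 21753 = 213

213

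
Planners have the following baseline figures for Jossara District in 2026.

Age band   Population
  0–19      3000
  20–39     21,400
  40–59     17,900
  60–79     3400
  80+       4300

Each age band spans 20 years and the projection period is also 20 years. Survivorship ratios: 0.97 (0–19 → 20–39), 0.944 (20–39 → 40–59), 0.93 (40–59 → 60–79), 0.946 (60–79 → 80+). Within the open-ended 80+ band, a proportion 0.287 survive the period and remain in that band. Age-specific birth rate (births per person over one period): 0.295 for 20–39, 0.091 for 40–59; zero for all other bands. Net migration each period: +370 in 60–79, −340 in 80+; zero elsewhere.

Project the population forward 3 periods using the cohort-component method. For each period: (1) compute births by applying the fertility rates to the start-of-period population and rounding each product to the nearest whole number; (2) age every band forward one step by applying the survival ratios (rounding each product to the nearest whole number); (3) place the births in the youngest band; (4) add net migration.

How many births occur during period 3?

2523

(Groups numbered youngest = 1 to oldest = 5.)
After projecting period 1:
Births: 21400 × 0.295 = 6313 ; 17900 × 0.091 = 1629 → total 7942
Group 2: 3000 × 0.97 = 2910
Group 3: 21400 × 0.944 = 20202
Group 4: 17900 × 0.93 = 16647
Group 5: 3400 × 0.946 + 4300 × 0.287 = 3216 + 1234 = 4450
Net migration: Group 4 + 370 → 17017; Group 5 − 340 → 4110
Giving 7942 / 2910 / 20202 / 17017 / 4110.
After projecting period 2:
Births: 2910 × 0.295 = 858 ; 20202 × 0.091 = 1838 → total 2696
Group 2: 7942 × 0.97 = 7704
Group 3: 2910 × 0.944 = 2747
Group 4: 20202 × 0.93 = 18788
Group 5: 17017 × 0.946 + 4110 × 0.287 = 16098 + 1180 = 17278
Net migration: Group 4 + 370 → 19158; Group 5 − 340 → 16938
Giving 2696 / 7704 / 2747 / 19158 / 16938.
After projecting period 3:
Births: 7704 × 0.295 = 2273 ; 2747 × 0.091 = 250 → total 2523
Group 2: 2696 × 0.97 = 2615
Group 3: 7704 × 0.944 = 7273
Group 4: 2747 × 0.93 = 2555
Group 5: 19158 × 0.946 + 16938 × 0.287 = 18123 + 4861 = 22984
Net migration: Group 4 + 370 → 2925; Group 5 − 340 → 22644
Giving 2523 / 2615 / 7273 / 2925 / 22644.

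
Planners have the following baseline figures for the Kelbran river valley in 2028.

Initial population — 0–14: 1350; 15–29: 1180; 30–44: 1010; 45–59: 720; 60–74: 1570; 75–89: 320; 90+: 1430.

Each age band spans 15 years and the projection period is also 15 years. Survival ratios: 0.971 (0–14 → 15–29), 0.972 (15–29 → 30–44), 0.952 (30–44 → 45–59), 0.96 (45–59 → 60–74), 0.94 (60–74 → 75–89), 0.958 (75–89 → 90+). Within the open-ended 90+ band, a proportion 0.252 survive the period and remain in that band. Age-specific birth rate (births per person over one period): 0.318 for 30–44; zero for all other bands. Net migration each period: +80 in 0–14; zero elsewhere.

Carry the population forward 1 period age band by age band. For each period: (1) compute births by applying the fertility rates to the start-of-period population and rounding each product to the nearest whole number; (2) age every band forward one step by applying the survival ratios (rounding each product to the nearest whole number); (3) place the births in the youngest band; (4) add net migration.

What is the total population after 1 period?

6655

Period 1.
Births: 1010 * 0.318 = 321
15–29: 1350 * 0.971 = 1311
30–44: 1180 * 0.972 = 1147
45–59: 1010 * 0.952 = 962
60–74: 720 * 0.96 = 691
75–89: 1570 * 0.94 = 1476
90+: 320 * 0.958 + 1430 * 0.252 = 307 + 360 = 667
Net migration: 0–14 + 80 → 401
Population now: 0–14=401, 15–29=1311, 30–44=1147, 45–59=962, 60–74=691, 75–89=1476, 90+=667
Total after period 1: 401 + 1311 + 1147 + 962 + 691 + 1476 + 667 = 6655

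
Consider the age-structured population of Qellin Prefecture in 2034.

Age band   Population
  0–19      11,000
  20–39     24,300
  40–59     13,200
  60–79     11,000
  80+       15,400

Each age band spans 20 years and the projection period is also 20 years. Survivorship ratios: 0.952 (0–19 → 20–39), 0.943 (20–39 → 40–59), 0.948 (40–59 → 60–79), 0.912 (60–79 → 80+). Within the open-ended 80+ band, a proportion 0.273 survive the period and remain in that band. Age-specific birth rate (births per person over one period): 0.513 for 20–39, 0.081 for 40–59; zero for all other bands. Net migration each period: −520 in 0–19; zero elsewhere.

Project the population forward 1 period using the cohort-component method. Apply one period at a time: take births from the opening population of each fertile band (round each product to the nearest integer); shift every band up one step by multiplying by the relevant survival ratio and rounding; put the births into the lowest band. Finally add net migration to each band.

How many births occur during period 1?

Period 1.
Births: 24300 × 0.513 = 12466, 13200 × 0.081 = 1069 → total 13535
20–39: 11000 × 0.952 = 10472
40–59: 24300 × 0.943 = 22915
60–79: 13200 × 0.948 = 12514
80+: 11000 × 0.912 + 15400 × 0.273 = 10032 + 4204 = 14236
Net migration: 0–19 − 520 → 13015
→ [13015, 10472, 22915, 12514, 14236]

13535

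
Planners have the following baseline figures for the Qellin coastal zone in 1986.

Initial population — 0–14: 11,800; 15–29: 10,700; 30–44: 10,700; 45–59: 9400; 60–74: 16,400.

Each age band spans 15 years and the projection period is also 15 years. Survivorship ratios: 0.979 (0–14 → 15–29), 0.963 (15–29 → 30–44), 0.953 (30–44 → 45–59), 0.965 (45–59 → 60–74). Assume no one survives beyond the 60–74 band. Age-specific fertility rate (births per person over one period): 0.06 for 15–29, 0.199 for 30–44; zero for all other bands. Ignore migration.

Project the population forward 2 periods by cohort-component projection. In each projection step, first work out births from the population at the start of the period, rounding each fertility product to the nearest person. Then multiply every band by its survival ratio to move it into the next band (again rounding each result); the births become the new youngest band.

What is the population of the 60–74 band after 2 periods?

9840

Let band 1 be 0–14 through band 5 = 60–74.
After projecting period 1:
Births: 10700 * 0.06 = 642, 10700 * 0.199 = 2129 → 2771
Band 2: 11800 * 0.979 = 11552
Band 3: 10700 * 0.963 = 10304
Band 4: 10700 * 0.953 = 10197
Band 5: 9400 * 0.965 = 9071
→ [2771, 11552, 10304, 10197, 9071]
After projecting period 2:
Births: 11552 * 0.06 = 693, 10304 * 0.199 = 2050 → 2743
Band 2: 2771 * 0.979 = 2713
Band 3: 11552 * 0.963 = 11125
Band 4: 10304 * 0.953 = 9820
Band 5: 10197 * 0.965 = 9840
→ [2743, 2713, 11125, 9820, 9840]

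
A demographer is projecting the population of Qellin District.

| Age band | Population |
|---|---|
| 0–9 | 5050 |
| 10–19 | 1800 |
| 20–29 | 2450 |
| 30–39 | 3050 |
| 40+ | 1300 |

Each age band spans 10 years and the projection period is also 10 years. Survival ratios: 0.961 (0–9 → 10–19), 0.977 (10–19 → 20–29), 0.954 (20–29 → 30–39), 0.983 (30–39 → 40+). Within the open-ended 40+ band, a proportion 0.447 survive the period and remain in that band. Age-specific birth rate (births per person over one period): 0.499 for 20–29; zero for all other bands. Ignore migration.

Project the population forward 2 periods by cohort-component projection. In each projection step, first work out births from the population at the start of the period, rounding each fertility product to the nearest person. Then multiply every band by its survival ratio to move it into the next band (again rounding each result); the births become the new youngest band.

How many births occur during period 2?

(Groups numbered youngest = 1 to oldest = 5.)
Period 1.
Births: 2450 × 0.499 = 1223
Group 2: 5050 × 0.961 = 4853
Group 3: 1800 × 0.977 = 1759
Group 4: 2450 × 0.954 = 2337
Group 5: 3050 × 0.983 + 1300 × 0.447 = 2998 + 581 = 3579
End of period: [1223, 4853, 1759, 2337, 3579]
Period 2.
Births: 1759 × 0.499 = 878
Group 2: 1223 × 0.961 = 1175
Group 3: 4853 × 0.977 = 4741
Group 4: 1759 × 0.954 = 1678
Group 5: 2337 × 0.983 + 3579 × 0.447 = 2297 + 1600 = 3897
End of period: [878, 1175, 4741, 1678, 3897]

878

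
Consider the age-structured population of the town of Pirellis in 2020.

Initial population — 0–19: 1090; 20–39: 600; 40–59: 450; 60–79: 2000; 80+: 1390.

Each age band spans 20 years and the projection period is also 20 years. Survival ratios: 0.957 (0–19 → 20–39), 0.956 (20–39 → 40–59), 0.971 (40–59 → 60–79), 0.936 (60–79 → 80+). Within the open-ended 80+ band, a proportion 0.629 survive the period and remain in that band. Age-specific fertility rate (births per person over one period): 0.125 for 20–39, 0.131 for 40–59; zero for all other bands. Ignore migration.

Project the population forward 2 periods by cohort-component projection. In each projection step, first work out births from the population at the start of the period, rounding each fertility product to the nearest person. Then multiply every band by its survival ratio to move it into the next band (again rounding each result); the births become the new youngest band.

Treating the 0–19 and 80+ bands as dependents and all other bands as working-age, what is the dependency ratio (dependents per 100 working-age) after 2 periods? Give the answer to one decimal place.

Let group 1 be 0–19 through group 5 = 80+.
Period 1:
Births: 600 * 0.125 = 75 ; 450 * 0.131 = 59 → total 134
Group 2: 1090 * 0.957 = 1043
Group 3: 600 * 0.956 = 574
Group 4: 450 * 0.971 = 437
Group 5: 2000 * 0.936 + 1390 * 0.629 = 1872 + 874 = 2746
End of period: [134, 1043, 574, 437, 2746]
Period 2:
Births: 1043 * 0.125 = 130 ; 574 * 0.131 = 75 → total 205
Group 2: 134 * 0.957 = 128
Group 3: 1043 * 0.956 = 997
Group 4: 574 * 0.971 = 557
Group 5: 437 * 0.936 + 2746 * 0.629 = 409 + 1727 = 2136
End of period: [205, 128, 997, 557, 2136]
Dependents (band 0–19 + band 80+) = 205 + 2136 = 2341; working-age = 1682; ratio = 2341/1682 × 100 = 139.2

139.2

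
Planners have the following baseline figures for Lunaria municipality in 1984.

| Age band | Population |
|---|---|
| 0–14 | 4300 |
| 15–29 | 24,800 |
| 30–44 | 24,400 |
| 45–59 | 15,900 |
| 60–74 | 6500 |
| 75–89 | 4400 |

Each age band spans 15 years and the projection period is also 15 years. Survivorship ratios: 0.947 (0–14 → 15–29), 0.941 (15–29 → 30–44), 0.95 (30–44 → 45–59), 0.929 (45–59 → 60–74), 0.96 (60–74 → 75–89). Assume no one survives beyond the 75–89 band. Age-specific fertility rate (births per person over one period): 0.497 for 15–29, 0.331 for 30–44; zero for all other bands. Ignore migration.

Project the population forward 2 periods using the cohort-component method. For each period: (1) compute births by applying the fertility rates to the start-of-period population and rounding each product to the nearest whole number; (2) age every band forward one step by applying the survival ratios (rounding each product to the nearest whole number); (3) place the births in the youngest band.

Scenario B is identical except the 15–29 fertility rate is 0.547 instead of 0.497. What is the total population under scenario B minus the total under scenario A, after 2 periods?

1377

After projecting period 1:
Births: 24800 * 0.497 = 12326  |  24400 * 0.331 = 8076 ⇒ total 20402
15–29: 4300 * 0.947 = 4072
30–44: 24800 * 0.941 = 23337
45–59: 24400 * 0.95 = 23180
60–74: 15900 * 0.929 = 14771
75–89: 6500 * 0.96 = 6240
Population now: 0–14=20402, 15–29=4072, 30–44=23337, 45–59=23180, 60–74=14771, 75–89=6240
After projecting period 2:
Births: 4072 * 0.497 = 2024  |  23337 * 0.331 = 7725 ⇒ total 9749
15–29: 20402 * 0.947 = 19321
30–44: 4072 * 0.941 = 3832
45–59: 23337 * 0.95 = 22170
60–74: 23180 * 0.929 = 21534
75–89: 14771 * 0.96 = 14180
Population now: 0–14=9749, 15–29=19321, 30–44=3832, 45–59=22170, 60–74=21534, 75–89=14180
Scenario A total after 2 periods: 90786
Scenario B projection —
After projecting period 1:
Births: 24800 * 0.547 = 13566  |  24400 * 0.331 = 8076 ⇒ total 21642
15–29: 4300 * 0.947 = 4072
30–44: 24800 * 0.941 = 23337
45–59: 24400 * 0.95 = 23180
60–74: 15900 * 0.929 = 14771
75–89: 6500 * 0.96 = 6240
Population now: 0–14=21642, 15–29=4072, 30–44=23337, 45–59=23180, 60–74=14771, 75–89=6240
After projecting period 2:
Births: 4072 * 0.547 = 2227  |  23337 * 0.331 = 7725 ⇒ total 9952
15–29: 21642 * 0.947 = 20495
30–44: 4072 * 0.941 = 3832
45–59: 23337 * 0.95 = 22170
60–74: 23180 * 0.929 = 21534
75–89: 14771 * 0.96 = 14180
Population now: 0–14=9952, 15–29=20495, 30–44=3832, 45–59=22170, 60–74=21534, 75–89=14180
Scenario B total after 2 periods: 92163
Difference B − A = 92163 − 90786 = 1377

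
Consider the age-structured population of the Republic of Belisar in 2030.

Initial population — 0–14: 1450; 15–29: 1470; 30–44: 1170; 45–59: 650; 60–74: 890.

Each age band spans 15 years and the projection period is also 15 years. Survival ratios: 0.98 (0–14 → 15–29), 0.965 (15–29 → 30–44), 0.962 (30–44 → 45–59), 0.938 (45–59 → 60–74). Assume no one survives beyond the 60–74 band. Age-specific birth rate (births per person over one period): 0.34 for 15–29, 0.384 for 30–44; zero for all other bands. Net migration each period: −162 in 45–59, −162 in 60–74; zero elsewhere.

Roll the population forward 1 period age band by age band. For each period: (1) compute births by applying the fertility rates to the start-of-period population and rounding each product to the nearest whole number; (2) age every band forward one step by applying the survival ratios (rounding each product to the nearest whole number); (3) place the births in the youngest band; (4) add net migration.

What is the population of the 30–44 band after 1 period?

[period 1]
Births: 1470 * 0.34 = 500  |  1170 * 0.384 = 449 — total 949
15–29: 1450 * 0.98 = 1421
30–44: 1470 * 0.965 = 1419
45–59: 1170 * 0.962 = 1126
60–74: 650 * 0.938 = 610
Net migration: 45–59 − 162 → 964; 60–74 − 162 → 448
Population now: 0–14=949, 15–29=1421, 30–44=1419, 45–59=964, 60–74=448

1419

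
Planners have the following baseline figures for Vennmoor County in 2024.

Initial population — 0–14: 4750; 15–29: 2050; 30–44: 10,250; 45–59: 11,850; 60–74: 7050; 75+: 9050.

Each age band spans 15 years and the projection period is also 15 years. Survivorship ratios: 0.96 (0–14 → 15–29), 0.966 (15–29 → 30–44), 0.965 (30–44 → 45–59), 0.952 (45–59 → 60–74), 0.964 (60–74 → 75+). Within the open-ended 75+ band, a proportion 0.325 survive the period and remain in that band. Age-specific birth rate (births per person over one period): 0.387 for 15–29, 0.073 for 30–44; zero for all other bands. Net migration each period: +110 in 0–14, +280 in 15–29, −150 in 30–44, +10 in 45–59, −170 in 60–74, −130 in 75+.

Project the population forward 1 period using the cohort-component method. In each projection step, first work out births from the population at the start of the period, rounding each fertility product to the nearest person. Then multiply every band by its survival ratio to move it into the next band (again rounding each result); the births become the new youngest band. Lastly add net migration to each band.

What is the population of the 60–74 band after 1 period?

11111

— Period 1 —
Births: 2050 * 0.387 = 793 ; 10250 * 0.073 = 748 ⇒ total 1541
15–29: 4750 * 0.96 = 4560
30–44: 2050 * 0.966 = 1980
45–59: 10250 * 0.965 = 9891
60–74: 11850 * 0.952 = 11281
75+: 7050 * 0.964 + 9050 * 0.325 = 6796 + 2941 = 9737
Net migration: 0–14 + 110 → 1651; 15–29 + 280 → 4840; 30–44 − 150 → 1830; 45–59 + 10 → 9901; 60–74 − 170 → 11111; 75+ − 130 → 9607
→ [1651, 4840, 1830, 9901, 11111, 9607]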